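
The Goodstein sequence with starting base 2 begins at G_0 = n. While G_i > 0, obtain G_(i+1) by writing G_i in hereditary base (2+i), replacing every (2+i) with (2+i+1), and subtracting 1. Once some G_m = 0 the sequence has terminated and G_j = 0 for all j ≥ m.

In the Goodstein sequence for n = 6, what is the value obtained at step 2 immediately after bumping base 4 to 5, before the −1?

3126

G_0=6  [base 2] 2^2 + 2  →[2↦3]→  3^3 + 3 = 30  −1 ⇒ G_1=29
G_1=29  [base 3] 3^3 + 2  →[3↦4]→  4^4 + 2 = 258  −1 ⇒ G_2=257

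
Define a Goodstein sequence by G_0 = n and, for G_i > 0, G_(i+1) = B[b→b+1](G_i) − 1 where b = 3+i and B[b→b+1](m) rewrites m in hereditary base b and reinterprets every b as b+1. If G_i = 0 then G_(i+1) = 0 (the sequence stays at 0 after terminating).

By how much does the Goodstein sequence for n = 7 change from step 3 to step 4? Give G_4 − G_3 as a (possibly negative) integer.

0

base 3: 7 = 2·3 + 1; at 4: 2·4 + 1 = 9; next = 8
base 4: 8 = 2·4; at 5: 2·5 = 10; next = 9
base 5: 9 = 5 + 4; at 6: 6 + 4 = 10; next = 9
base 6: 9 = 6 + 3; at 7: 7 + 3 = 10; next = 9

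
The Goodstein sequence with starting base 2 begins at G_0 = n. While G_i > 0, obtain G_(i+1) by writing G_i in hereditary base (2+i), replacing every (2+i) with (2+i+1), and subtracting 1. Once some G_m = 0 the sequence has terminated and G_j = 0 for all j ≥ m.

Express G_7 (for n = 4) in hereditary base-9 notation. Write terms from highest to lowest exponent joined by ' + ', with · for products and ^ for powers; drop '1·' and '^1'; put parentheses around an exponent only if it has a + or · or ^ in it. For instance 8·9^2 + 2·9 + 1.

G_0=4  [base 2] 2^2  →[2↦3]→  3^3 = 27  −1 ⇒ G_1=26
G_1=26  [base 3] 2·3^2 + 2·3 + 2  →[3↦4]→  2·4^2 + 2·4 + 2 = 42  −1 ⇒ G_2=41
G_2=41  [base 4] 2·4^2 + 2·4 + 1  →[4↦5]→  2·5^2 + 2·5 + 1 = 61  −1 ⇒ G_3=60
G_3=60  [base 5] 2·5^2 + 2·5  →[5↦6]→  2·6^2 + 2·6 = 84  −1 ⇒ G_4=83
G_4=83  [base 6] 2·6^2 + 6 + 5  →[6↦7]→  2·7^2 + 7 + 5 = 110  −1 ⇒ G_5=109
G_5=109  [base 7] 2·7^2 + 7 + 4  →[7↦8]→  2·8^2 + 8 + 4 = 140  −1 ⇒ G_6=139
G_6=139  [base 8] 2·8^2 + 8 + 3  →[8↦9]→  2·9^2 + 9 + 3 = 174  −1 ⇒ G_7=173
G_7=173  [base 9] 2·9^2 + 9 + 2  →[9↦10]→  2·10^2 + 10 + 2 = 212  −1 ⇒ G_8=211

2·9^2 + 9 + 2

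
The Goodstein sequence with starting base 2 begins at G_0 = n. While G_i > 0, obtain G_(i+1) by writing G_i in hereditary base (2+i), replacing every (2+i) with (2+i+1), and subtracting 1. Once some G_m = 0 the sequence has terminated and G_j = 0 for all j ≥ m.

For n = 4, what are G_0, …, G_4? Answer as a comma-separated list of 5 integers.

i=0: 4 = 2^2 (b=2); 2→3: 3^3 = 27; 27−1 = 26
i=1: 26 = 2·3^2 + 2·3 + 2 (b=3); 3→4: 2·4^2 + 2·4 + 2 = 42; 42−1 = 41
i=2: 41 = 2·4^2 + 2·4 + 1 (b=4); 4→5: 2·5^2 + 2·5 + 1 = 61; 61−1 = 60
i=3: 60 = 2·5^2 + 2·5 (b=5); 5→6: 2·6^2 + 2·6 = 84; 84−1 = 83

4, 26, 41, 60, 83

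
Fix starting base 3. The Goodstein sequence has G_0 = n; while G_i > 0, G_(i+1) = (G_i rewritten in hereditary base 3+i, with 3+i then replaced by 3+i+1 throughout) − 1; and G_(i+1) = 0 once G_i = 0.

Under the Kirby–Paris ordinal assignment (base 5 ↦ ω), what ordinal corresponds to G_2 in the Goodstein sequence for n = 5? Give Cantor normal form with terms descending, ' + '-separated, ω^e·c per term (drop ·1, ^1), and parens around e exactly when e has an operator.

i=0: 5 = 3 + 2 (b=3); 3→4: 4 + 2 = 6; 6−1 = 5
i=1: 5 = 4 + 1 (b=4); 4→5: 5 + 1 = 6; 6−1 = 5

ω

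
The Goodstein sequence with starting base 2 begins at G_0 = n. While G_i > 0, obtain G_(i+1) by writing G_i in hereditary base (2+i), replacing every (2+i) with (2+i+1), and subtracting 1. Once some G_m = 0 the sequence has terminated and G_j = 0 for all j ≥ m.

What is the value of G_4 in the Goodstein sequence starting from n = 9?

[0] 9 ≡ 2^(2 + 1) + 1 (base 2). Lift 3: 82. −1: 81.
[1] 81 ≡ 3^(3 + 1) (base 3). Lift 4: 1024. −1: 1023.
[2] 1023 ≡ 3·4^4 + 3·4^3 + 3·4^2 + 3·4 + 3 (base 4). Lift 5: 9843. −1: 9842.
[3] 9842 ≡ 3·5^5 + 3·5^3 + 3·5^2 + 3·5 + 2 (base 5). Lift 6: 140744. −1: 140743.
[4] 140743 ≡ 3·6^6 + 3·6^3 + 3·6^2 + 3·6 + 1 (base 6). Lift 7: 2471827. −1: 2471826.

140743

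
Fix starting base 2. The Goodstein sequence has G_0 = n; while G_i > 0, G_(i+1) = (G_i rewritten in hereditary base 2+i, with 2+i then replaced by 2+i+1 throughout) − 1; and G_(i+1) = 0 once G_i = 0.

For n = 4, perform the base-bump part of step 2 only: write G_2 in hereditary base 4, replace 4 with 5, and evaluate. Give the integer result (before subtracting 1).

[0] 4 ≡ 2^2 (base 2). Lift 3: 27. −1: 26.
[1] 26 ≡ 2·3^2 + 2·3 + 2 (base 3). Lift 4: 42. −1: 41.

61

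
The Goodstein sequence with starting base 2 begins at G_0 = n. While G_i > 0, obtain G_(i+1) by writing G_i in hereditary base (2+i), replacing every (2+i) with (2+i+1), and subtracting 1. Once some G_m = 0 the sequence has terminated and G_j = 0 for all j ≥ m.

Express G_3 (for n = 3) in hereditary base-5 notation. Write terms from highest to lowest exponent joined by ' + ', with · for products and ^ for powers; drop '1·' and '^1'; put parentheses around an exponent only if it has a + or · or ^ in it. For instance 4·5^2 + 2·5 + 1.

i=0: 3 = 2 + 1 (b=2); 2→3: 3 + 1 = 4; 4−1 = 3
i=1: 3 = 3 (b=3); 3→4: 4 = 4; 4−1 = 3
i=2: 3 = 3 (b=4); 4→5: 3 = 3; 3−1 = 2
i=3: 2 = 2 (b=5); 5→6: 2 = 2; 2−1 = 1

2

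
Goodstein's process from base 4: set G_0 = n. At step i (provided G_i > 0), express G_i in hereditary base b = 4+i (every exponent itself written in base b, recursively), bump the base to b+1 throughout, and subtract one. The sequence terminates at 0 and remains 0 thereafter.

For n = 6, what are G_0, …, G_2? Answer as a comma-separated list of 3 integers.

i=0: 6 = 4 + 2 (b=4); 4→5: 5 + 2 = 7; 7−1 = 6
i=1: 6 = 5 + 1 (b=5); 5→6: 6 + 1 = 7; 7−1 = 6

6, 6, 6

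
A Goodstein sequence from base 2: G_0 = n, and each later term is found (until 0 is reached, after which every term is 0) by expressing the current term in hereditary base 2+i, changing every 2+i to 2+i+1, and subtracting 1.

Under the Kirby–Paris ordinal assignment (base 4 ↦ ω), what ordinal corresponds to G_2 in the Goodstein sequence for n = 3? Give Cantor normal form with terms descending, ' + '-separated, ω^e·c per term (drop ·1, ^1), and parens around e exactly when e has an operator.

i=0: 3 = 2 + 1 (b=2); 2→3: 3 + 1 = 4; 4−1 = 3
i=1: 3 = 3 (b=3); 3→4: 4 = 4; 4−1 = 3
i=2: 3 = 3 (b=4); 4→5: 3 = 3; 3−1 = 2

3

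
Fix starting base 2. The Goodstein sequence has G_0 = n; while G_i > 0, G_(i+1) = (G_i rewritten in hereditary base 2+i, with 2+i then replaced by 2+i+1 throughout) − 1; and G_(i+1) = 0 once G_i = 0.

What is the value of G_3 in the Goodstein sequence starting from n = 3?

base 2: 3 = 2 + 1; at 3: 3 + 1 = 4; next = 3
base 3: 3 = 3; at 4: 4 = 4; next = 3
base 4: 3 = 3; at 5: 3 = 3; next = 2
base 5: 2 = 2; at 6: 2 = 2; next = 1

2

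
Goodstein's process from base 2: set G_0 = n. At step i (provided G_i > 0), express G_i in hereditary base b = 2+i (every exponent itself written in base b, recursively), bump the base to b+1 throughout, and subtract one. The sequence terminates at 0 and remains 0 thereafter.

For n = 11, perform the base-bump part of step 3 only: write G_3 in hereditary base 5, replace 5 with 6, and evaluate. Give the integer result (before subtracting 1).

11 —HB2→ 2^(2 + 1) + 2 + 1 —bump→ 3^(3 + 1) + 3 + 1 = 85 —(−1)→ 84
84 —HB3→ 3^(3 + 1) + 3 —bump→ 4^(4 + 1) + 4 = 1028 —(−1)→ 1027
1027 —HB4→ 4^(4 + 1) + 3 —bump→ 5^(5 + 1) + 3 = 15628 —(−1)→ 15627

279938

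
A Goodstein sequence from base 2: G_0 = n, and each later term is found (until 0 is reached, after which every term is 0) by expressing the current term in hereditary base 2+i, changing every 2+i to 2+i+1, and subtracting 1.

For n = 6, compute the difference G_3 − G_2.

2868

base 2: 6 = 2^2 + 2; at 3: 3^3 + 3 = 30; next = 29
base 3: 29 = 3^3 + 2; at 4: 4^4 + 2 = 258; next = 257
base 4: 257 = 4^4 + 1; at 5: 5^5 + 1 = 3126; next = 3125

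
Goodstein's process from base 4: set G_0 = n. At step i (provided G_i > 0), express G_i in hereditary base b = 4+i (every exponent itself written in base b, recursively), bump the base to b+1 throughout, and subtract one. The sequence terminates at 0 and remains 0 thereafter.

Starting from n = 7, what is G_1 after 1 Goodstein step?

(0) 7|_4 = 4 + 3 ↦ 5 + 3|_5 = 8 ⇒ 7
(1) 7|_5 = 5 + 2 ↦ 6 + 2|_6 = 8 ⇒ 7

7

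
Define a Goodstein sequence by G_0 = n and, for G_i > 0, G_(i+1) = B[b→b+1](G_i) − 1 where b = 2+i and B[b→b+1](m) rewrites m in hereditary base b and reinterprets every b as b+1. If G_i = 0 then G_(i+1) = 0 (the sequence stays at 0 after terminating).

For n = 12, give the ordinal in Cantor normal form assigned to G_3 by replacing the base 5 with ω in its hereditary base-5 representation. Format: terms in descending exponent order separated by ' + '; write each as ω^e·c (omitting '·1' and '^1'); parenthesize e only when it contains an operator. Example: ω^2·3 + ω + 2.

ω^(ω + 1) + ω^2·2 + ω·2

i=0: 12 = 2^(2 + 1) + 2^2 (b=2); 2→3: 3^(3 + 1) + 3^3 = 108; 108−1 = 107
i=1: 107 = 3^(3 + 1) + 2·3^2 + 2·3 + 2 (b=3); 3→4: 4^(4 + 1) + 2·4^2 + 2·4 + 2 = 1066; 1066−1 = 1065
i=2: 1065 = 4^(4 + 1) + 2·4^2 + 2·4 + 1 (b=4); 4→5: 5^(5 + 1) + 2·5^2 + 2·5 + 1 = 15686; 15686−1 = 15685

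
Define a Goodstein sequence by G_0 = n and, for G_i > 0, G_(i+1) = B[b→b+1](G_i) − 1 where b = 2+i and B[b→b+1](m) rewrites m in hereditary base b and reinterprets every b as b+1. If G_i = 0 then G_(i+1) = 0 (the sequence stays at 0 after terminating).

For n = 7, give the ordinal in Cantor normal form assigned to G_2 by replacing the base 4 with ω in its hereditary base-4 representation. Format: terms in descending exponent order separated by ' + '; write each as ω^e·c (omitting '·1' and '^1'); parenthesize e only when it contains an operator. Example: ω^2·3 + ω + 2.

G_0=7  [base 2] 2^2 + 2 + 1  →[2↦3]→  3^3 + 3 + 1 = 31  −1 ⇒ G_1=30
G_1=30  [base 3] 3^3 + 3  →[3↦4]→  4^4 + 4 = 260  −1 ⇒ G_2=259
G_2=259  [base 4] 4^4 + 3  →[4↦5]→  5^5 + 3 = 3128  −1 ⇒ G_3=3127

ω^ω + 3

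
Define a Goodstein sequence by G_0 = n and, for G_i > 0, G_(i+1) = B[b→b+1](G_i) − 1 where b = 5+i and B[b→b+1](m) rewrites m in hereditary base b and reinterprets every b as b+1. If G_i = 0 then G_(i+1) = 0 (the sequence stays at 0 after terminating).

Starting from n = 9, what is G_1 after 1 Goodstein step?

G_0 = 9. HB_5(9) = 5 + 4. Bump = 10. G_1 = 9.
G_1 = 9. HB_6(9) = 6 + 3. Bump = 10. G_2 = 9.

9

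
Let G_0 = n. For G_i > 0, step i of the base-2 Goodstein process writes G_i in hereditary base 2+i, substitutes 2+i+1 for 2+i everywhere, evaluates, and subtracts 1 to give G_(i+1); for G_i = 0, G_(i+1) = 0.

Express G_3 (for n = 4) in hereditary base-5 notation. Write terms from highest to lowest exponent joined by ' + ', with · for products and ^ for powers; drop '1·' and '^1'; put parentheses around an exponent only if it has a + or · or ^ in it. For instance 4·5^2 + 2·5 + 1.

base 2: 4 = 2^2; at 3: 3^3 = 27; next = 26
base 3: 26 = 2·3^2 + 2·3 + 2; at 4: 2·4^2 + 2·4 + 2 = 42; next = 41
base 4: 41 = 2·4^2 + 2·4 + 1; at 5: 2·5^2 + 2·5 + 1 = 61; next = 60
base 5: 60 = 2·5^2 + 2·5; at 6: 2·6^2 + 2·6 = 84; next = 83

2·5^2 + 2·5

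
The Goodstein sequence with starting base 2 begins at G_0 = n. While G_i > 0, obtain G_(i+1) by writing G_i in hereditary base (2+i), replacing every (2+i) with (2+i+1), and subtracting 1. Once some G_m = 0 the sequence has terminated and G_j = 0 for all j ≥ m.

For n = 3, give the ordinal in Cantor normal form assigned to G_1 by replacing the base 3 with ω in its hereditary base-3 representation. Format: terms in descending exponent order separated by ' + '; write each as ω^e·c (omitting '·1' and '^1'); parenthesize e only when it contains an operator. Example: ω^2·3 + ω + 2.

(0) 3|_2 = 2 + 1 ↦ 3 + 1|_3 = 4 ⇒ 3
(1) 3|_3 = 3 ↦ 4|_4 = 4 ⇒ 3

ω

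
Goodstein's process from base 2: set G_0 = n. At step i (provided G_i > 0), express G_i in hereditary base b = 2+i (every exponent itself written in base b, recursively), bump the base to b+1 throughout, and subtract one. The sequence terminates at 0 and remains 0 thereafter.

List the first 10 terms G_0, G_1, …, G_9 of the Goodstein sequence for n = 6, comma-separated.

6, 29, 257, 3125, 46655, 98039, 187243, 332147, 555551, 885775

[0] 6 ≡ 2^2 + 2 (base 2). Lift 3: 30. −1: 29.
[1] 29 ≡ 3^3 + 2 (base 3). Lift 4: 258. −1: 257.
[2] 257 ≡ 4^4 + 1 (base 4). Lift 5: 3126. −1: 3125.
[3] 3125 ≡ 5^5 (base 5). Lift 6: 46656. −1: 46655.
[4] 46655 ≡ 5·6^5 + 5·6^4 + 5·6^3 + 5·6^2 + 5·6 + 5 (base 6). Lift 7: 98040. −1: 98039.
[5] 98039 ≡ 5·7^5 + 5·7^4 + 5·7^3 + 5·7^2 + 5·7 + 4 (base 7). Lift 8: 187244. −1: 187243.
[6] 187243 ≡ 5·8^5 + 5·8^4 + 5·8^3 + 5·8^2 + 5·8 + 3 (base 8). Lift 9: 332148. −1: 332147.
[7] 332147 ≡ 5·9^5 + 5·9^4 + 5·9^3 + 5·9^2 + 5·9 + 2 (base 9). Lift 10: 555552. −1: 555551.
[8] 555551 ≡ 5·10^5 + 5·10^4 + 5·10^3 + 5·10^2 + 5·10 + 1 (base 10). Lift 11: 885776. −1: 885775.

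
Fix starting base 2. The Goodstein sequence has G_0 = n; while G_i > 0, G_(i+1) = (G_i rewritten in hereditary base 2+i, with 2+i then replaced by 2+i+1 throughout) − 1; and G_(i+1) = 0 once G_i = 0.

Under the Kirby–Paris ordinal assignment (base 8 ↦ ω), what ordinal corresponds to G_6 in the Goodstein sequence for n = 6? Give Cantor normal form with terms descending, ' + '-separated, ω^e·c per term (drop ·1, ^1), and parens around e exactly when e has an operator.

ω^5·5 + ω^4·5 + ω^3·5 + ω^2·5 + ω·5 + 3

step 0: 6 = 2^2 + 2; sub 3 for 2: 3^3 + 3; = 30; G_1 = 30−1 = 29
step 1: 29 = 3^3 + 2; sub 4 for 3: 4^4 + 2; = 258; G_2 = 258−1 = 257
step 2: 257 = 4^4 + 1; sub 5 for 4: 5^5 + 1; = 3126; G_3 = 3126−1 = 3125
step 3: 3125 = 5^5; sub 6 for 5: 6^6; = 46656; G_4 = 46656−1 = 46655
step 4: 46655 = 5·6^5 + 5·6^4 + 5·6^3 + 5·6^2 + 5·6 + 5; sub 7 for 6: 5·7^5 + 5·7^4 + 5·7^3 + 5·7^2 + 5·7 + 5; = 98040; G_5 = 98040−1 = 98039
step 5: 98039 = 5·7^5 + 5·7^4 + 5·7^3 + 5·7^2 + 5·7 + 4; sub 8 for 7: 5·8^5 + 5·8^4 + 5·8^3 + 5·8^2 + 5·8 + 4; = 187244; G_6 = 187244−1 = 187243
step 6: 187243 = 5·8^5 + 5·8^4 + 5·8^3 + 5·8^2 + 5·8 + 3; sub 9 for 8: 5·9^5 + 5·9^4 + 5·9^3 + 5·9^2 + 5·9 + 3; = 332148; G_7 = 332148−1 = 332147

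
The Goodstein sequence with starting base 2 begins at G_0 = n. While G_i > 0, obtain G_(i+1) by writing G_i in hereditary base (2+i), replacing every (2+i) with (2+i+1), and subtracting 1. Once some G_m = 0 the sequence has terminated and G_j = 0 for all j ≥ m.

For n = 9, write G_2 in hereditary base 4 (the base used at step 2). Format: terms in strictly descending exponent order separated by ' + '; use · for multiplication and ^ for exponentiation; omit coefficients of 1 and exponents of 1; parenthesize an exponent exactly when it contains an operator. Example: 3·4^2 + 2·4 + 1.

(0) 9|_2 = 2^(2 + 1) + 1 ↦ 3^(3 + 1) + 1|_3 = 82 ⇒ 81
(1) 81|_3 = 3^(3 + 1) ↦ 4^(4 + 1)|_4 = 1024 ⇒ 1023
(2) 1023|_4 = 3·4^4 + 3·4^3 + 3·4^2 + 3·4 + 3 ↦ 3·5^5 + 3·5^3 + 3·5^2 + 3·5 + 3|_5 = 9843 ⇒ 9842

3·4^4 + 3·4^3 + 3·4^2 + 3·4 + 3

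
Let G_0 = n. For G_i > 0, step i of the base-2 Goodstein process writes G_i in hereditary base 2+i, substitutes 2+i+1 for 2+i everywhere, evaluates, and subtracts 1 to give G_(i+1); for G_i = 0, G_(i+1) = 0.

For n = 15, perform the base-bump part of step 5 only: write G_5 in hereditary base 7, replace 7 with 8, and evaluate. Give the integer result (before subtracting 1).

150994944

base 2: 15 = 2^(2 + 1) + 2^2 + 2 + 1; at 3: 3^(3 + 1) + 3^3 + 3 + 1 = 112; next = 111
base 3: 111 = 3^(3 + 1) + 3^3 + 3; at 4: 4^(4 + 1) + 4^4 + 4 = 1284; next = 1283
base 4: 1283 = 4^(4 + 1) + 4^4 + 3; at 5: 5^(5 + 1) + 5^5 + 3 = 18753; next = 18752
base 5: 18752 = 5^(5 + 1) + 5^5 + 2; at 6: 6^(6 + 1) + 6^6 + 2 = 326594; next = 326593
base 6: 326593 = 6^(6 + 1) + 6^6 + 1; at 7: 7^(7 + 1) + 7^7 + 1 = 6588345; next = 6588344
base 7: 6588344 = 7^(7 + 1) + 7^7; at 8: 8^(8 + 1) + 8^8 = 150994944; next = 150994943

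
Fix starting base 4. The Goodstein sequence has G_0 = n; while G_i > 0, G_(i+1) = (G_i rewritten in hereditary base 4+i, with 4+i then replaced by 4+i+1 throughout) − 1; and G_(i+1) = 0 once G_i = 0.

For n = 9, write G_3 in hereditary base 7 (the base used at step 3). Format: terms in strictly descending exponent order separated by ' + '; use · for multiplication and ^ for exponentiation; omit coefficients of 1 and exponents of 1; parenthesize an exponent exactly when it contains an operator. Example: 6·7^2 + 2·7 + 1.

7 + 4

base 4: 9 = 2·4 + 1; at 5: 2·5 + 1 = 11; next = 10
base 5: 10 = 2·5; at 6: 2·6 = 12; next = 11
base 6: 11 = 6 + 5; at 7: 7 + 5 = 12; next = 11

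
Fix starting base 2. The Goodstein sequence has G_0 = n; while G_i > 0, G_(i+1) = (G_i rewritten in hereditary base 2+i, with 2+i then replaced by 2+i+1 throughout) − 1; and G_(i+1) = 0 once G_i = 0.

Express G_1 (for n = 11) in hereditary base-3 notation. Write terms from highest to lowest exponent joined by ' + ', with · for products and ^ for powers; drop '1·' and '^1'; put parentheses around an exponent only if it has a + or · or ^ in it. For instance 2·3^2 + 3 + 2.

3^(3 + 1) + 3

11 —HB2→ 2^(2 + 1) + 2 + 1 —bump→ 3^(3 + 1) + 3 + 1 = 85 —(−1)→ 84
84 —HB3→ 3^(3 + 1) + 3 —bump→ 4^(4 + 1) + 4 = 1028 —(−1)→ 1027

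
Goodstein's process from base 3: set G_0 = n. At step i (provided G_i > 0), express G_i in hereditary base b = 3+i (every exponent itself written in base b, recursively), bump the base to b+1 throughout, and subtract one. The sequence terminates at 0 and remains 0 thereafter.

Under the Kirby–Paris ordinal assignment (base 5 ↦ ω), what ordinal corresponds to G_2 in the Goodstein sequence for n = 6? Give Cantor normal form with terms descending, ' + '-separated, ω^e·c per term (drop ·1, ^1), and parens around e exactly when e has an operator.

step 0: 6 = 2·3; sub 4 for 3: 2·4; = 8; G_1 = 8−1 = 7
step 1: 7 = 4 + 3; sub 5 for 4: 5 + 3; = 8; G_2 = 8−1 = 7
step 2: 7 = 5 + 2; sub 6 for 5: 6 + 2; = 8; G_3 = 8−1 = 7

ω + 2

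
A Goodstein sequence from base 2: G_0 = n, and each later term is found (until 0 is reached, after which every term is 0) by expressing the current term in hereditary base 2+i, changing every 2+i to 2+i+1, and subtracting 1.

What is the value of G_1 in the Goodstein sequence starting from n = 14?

110

(0) 14|_2 = 2^(2 + 1) + 2^2 + 2 ↦ 3^(3 + 1) + 3^3 + 3|_3 = 111 ⇒ 110
(1) 110|_3 = 3^(3 + 1) + 3^3 + 2 ↦ 4^(4 + 1) + 4^4 + 2|_4 = 1282 ⇒ 1281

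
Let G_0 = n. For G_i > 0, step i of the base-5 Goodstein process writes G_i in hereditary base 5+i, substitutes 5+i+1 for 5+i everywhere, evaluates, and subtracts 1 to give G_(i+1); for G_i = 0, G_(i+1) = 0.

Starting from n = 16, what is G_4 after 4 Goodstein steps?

22

G_0=16  [base 5] 3·5 + 1  →[5↦6]→  3·6 + 1 = 19  −1 ⇒ G_1=18
G_1=18  [base 6] 3·6  →[6↦7]→  3·7 = 21  −1 ⇒ G_2=20
G_2=20  [base 7] 2·7 + 6  →[7↦8]→  2·8 + 6 = 22  −1 ⇒ G_3=21
G_3=21  [base 8] 2·8 + 5  →[8↦9]→  2·9 + 5 = 23  −1 ⇒ G_4=22
G_4=22  [base 9] 2·9 + 4  →[9↦10]→  2·10 + 4 = 24  −1 ⇒ G_5=23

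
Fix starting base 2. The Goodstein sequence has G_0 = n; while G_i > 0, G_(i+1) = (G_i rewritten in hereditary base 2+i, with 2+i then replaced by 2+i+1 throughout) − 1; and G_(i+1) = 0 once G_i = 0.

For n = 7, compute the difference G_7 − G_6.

i=0: 7 = 2^2 + 2 + 1 (b=2); 2→3: 3^3 + 3 + 1 = 31; 31−1 = 30
i=1: 30 = 3^3 + 3 (b=3); 3→4: 4^4 + 4 = 260; 260−1 = 259
i=2: 259 = 4^4 + 3 (b=4); 4→5: 5^5 + 3 = 3128; 3128−1 = 3127
i=3: 3127 = 5^5 + 2 (b=5); 5→6: 6^6 + 2 = 46658; 46658−1 = 46657
i=4: 46657 = 6^6 + 1 (b=6); 6→7: 7^7 + 1 = 823544; 823544−1 = 823543
i=5: 823543 = 7^7 (b=7); 7→8: 8^8 = 16777216; 16777216−1 = 16777215
i=6: 16777215 = 7·8^7 + 7·8^6 + 7·8^5 + 7·8^4 + 7·8^3 + 7·8^2 + 7·8 + 7 (b=8); 8→9: 7·9^7 + 7·9^6 + 7·9^5 + 7·9^4 + 7·9^3 + 7·9^2 + 7·9 + 7 = 37665880; 37665880−1 = 37665879

20888664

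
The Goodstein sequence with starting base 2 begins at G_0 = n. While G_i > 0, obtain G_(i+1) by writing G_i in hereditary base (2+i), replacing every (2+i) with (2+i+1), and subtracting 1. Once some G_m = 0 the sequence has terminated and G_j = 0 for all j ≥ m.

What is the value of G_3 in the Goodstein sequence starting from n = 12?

G_0=12  [base 2] 2^(2 + 1) + 2^2  →[2↦3]→  3^(3 + 1) + 3^3 = 108  −1 ⇒ G_1=107
G_1=107  [base 3] 3^(3 + 1) + 2·3^2 + 2·3 + 2  →[3↦4]→  4^(4 + 1) + 2·4^2 + 2·4 + 2 = 1066  −1 ⇒ G_2=1065
G_2=1065  [base 4] 4^(4 + 1) + 2·4^2 + 2·4 + 1  →[4↦5]→  5^(5 + 1) + 2·5^2 + 2·5 + 1 = 15686  −1 ⇒ G_3=15685

15685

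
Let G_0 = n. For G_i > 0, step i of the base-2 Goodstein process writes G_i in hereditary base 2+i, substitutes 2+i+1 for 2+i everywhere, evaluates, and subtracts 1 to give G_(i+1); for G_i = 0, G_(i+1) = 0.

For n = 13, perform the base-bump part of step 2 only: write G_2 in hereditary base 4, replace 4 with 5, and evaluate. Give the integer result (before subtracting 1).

13 —HB2→ 2^(2 + 1) + 2^2 + 1 —bump→ 3^(3 + 1) + 3^3 + 1 = 109 —(−1)→ 108
108 —HB3→ 3^(3 + 1) + 3^3 —bump→ 4^(4 + 1) + 4^4 = 1280 —(−1)→ 1279
1279 —HB4→ 4^(4 + 1) + 3·4^3 + 3·4^2 + 3·4 + 3 —bump→ 5^(5 + 1) + 3·5^3 + 3·5^2 + 3·5 + 3 = 16093 —(−1)→ 16092

16093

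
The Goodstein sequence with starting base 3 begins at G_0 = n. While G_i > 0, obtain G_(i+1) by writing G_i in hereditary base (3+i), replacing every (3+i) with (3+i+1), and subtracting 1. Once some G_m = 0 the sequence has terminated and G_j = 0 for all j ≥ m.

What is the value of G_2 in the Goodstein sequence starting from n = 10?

24

i=0: 10 = 3^2 + 1 (b=3); 3→4: 4^2 + 1 = 17; 17−1 = 16
i=1: 16 = 4^2 (b=4); 4→5: 5^2 = 25; 25−1 = 24
i=2: 24 = 4·5 + 4 (b=5); 5→6: 4·6 + 4 = 28; 28−1 = 27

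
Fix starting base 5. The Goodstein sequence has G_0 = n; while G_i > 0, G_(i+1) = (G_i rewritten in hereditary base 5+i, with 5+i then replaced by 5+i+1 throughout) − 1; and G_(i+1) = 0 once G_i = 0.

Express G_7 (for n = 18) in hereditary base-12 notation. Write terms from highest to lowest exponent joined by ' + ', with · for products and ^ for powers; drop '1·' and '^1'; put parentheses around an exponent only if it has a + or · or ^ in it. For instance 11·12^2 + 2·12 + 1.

2·12 + 5

[0] 18 ≡ 3·5 + 3 (base 5). Lift 6: 21. −1: 20.
[1] 20 ≡ 3·6 + 2 (base 6). Lift 7: 23. −1: 22.
[2] 22 ≡ 3·7 + 1 (base 7). Lift 8: 25. −1: 24.
[3] 24 ≡ 3·8 (base 8). Lift 9: 27. −1: 26.
[4] 26 ≡ 2·9 + 8 (base 9). Lift 10: 28. −1: 27.
[5] 27 ≡ 2·10 + 7 (base 10). Lift 11: 29. −1: 28.
[6] 28 ≡ 2·11 + 6 (base 11). Lift 12: 30. −1: 29.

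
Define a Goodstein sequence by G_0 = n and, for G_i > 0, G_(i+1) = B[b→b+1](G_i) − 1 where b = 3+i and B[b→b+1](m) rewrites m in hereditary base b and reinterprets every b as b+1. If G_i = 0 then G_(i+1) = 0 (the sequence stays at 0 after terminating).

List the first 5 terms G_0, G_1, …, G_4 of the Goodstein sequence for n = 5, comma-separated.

i=0: 5 = 3 + 2 (b=3); 3→4: 4 + 2 = 6; 6−1 = 5
i=1: 5 = 4 + 1 (b=4); 4→5: 5 + 1 = 6; 6−1 = 5
i=2: 5 = 5 (b=5); 5→6: 6 = 6; 6−1 = 5
i=3: 5 = 5 (b=6); 6→7: 5 = 5; 5−1 = 4

5, 5, 5, 5, 4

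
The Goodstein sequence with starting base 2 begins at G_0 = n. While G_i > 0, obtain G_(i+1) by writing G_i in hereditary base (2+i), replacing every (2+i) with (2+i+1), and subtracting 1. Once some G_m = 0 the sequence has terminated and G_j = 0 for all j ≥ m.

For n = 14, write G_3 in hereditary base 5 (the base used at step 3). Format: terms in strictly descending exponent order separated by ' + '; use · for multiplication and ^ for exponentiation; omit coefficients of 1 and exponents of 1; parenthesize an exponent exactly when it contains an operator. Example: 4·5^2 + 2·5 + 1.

5^(5 + 1) + 5^5

14 —HB2→ 2^(2 + 1) + 2^2 + 2 —bump→ 3^(3 + 1) + 3^3 + 3 = 111 —(−1)→ 110
110 —HB3→ 3^(3 + 1) + 3^3 + 2 —bump→ 4^(4 + 1) + 4^4 + 2 = 1282 —(−1)→ 1281
1281 —HB4→ 4^(4 + 1) + 4^4 + 1 —bump→ 5^(5 + 1) + 5^5 + 1 = 18751 —(−1)→ 18750
18750 —HB5→ 5^(5 + 1) + 5^5 —bump→ 6^(6 + 1) + 6^6 = 326592 —(−1)→ 326591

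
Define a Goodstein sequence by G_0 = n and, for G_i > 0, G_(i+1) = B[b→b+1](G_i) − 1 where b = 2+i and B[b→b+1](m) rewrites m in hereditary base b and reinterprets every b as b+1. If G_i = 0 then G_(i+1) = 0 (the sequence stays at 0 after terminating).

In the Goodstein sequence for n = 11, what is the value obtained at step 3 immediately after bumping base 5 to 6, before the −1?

11 —HB2→ 2^(2 + 1) + 2 + 1 —bump→ 3^(3 + 1) + 3 + 1 = 85 —(−1)→ 84
84 —HB3→ 3^(3 + 1) + 3 —bump→ 4^(4 + 1) + 4 = 1028 —(−1)→ 1027
1027 —HB4→ 4^(4 + 1) + 3 —bump→ 5^(5 + 1) + 3 = 15628 —(−1)→ 15627
15627 —HB5→ 5^(5 + 1) + 2 —bump→ 6^(6 + 1) + 2 = 279938 —(−1)→ 279937

279938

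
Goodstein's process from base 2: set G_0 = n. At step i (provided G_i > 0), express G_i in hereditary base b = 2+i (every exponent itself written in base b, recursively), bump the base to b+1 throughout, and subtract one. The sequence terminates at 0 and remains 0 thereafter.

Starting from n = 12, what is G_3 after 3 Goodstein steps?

15685

base 2: 12 = 2^(2 + 1) + 2^2; at 3: 3^(3 + 1) + 3^3 = 108; next = 107
base 3: 107 = 3^(3 + 1) + 2·3^2 + 2·3 + 2; at 4: 4^(4 + 1) + 2·4^2 + 2·4 + 2 = 1066; next = 1065
base 4: 1065 = 4^(4 + 1) + 2·4^2 + 2·4 + 1; at 5: 5^(5 + 1) + 2·5^2 + 2·5 + 1 = 15686; next = 15685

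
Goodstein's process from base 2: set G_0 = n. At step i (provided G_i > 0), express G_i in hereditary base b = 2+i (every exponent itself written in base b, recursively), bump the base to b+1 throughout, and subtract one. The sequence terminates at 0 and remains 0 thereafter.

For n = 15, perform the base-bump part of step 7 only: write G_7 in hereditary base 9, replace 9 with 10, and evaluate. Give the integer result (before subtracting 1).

100077777776

G_0 = 15. HB_2(15) = 2^(2 + 1) + 2^2 + 2 + 1. Bump = 112. G_1 = 111.
G_1 = 111. HB_3(111) = 3^(3 + 1) + 3^3 + 3. Bump = 1284. G_2 = 1283.
G_2 = 1283. HB_4(1283) = 4^(4 + 1) + 4^4 + 3. Bump = 18753. G_3 = 18752.
G_3 = 18752. HB_5(18752) = 5^(5 + 1) + 5^5 + 2. Bump = 326594. G_4 = 326593.
G_4 = 326593. HB_6(326593) = 6^(6 + 1) + 6^6 + 1. Bump = 6588345. G_5 = 6588344.
G_5 = 6588344. HB_7(6588344) = 7^(7 + 1) + 7^7. Bump = 150994944. G_6 = 150994943.
G_6 = 150994943. HB_8(150994943) = 8^(8 + 1) + 7·8^7 + 7·8^6 + 7·8^5 + 7·8^4 + 7·8^3 + 7·8^2 + 7·8 + 7. Bump = 3524450281. G_7 = 3524450280.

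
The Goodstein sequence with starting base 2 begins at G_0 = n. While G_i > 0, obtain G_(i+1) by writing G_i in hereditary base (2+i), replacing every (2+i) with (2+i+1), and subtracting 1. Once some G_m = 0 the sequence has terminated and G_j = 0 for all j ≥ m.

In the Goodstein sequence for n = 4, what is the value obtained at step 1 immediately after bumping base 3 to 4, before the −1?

G_0 = 4. HB_2(4) = 2^2. Bump = 27. G_1 = 26.
G_1 = 26. HB_3(26) = 2·3^2 + 2·3 + 2. Bump = 42. G_2 = 41.

42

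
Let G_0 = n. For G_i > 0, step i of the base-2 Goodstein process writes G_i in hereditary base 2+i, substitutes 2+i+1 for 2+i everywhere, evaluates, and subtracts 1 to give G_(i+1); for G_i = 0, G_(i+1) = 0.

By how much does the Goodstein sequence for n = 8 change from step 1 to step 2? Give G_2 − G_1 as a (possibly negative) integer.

473

G_0=8  [base 2] 2^(2 + 1)  →[2↦3]→  3^(3 + 1) = 81  −1 ⇒ G_1=80
G_1=80  [base 3] 2·3^3 + 2·3^2 + 2·3 + 2  →[3↦4]→  2·4^4 + 2·4^2 + 2·4 + 2 = 554  −1 ⇒ G_2=553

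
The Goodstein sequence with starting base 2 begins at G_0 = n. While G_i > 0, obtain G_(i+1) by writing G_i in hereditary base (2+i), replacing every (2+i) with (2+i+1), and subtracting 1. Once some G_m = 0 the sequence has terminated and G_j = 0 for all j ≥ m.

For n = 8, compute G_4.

93395

8 —HB2→ 2^(2 + 1) —bump→ 3^(3 + 1) = 81 —(−1)→ 80
80 —HB3→ 2·3^3 + 2·3^2 + 2·3 + 2 —bump→ 2·4^4 + 2·4^2 + 2·4 + 2 = 554 —(−1)→ 553
553 —HB4→ 2·4^4 + 2·4^2 + 2·4 + 1 —bump→ 2·5^5 + 2·5^2 + 2·5 + 1 = 6311 —(−1)→ 6310
6310 —HB5→ 2·5^5 + 2·5^2 + 2·5 —bump→ 2·6^6 + 2·6^2 + 2·6 = 93396 —(−1)→ 93395
93395 —HB6→ 2·6^6 + 2·6^2 + 6 + 5 —bump→ 2·7^7 + 2·7^2 + 7 + 5 = 1647196 —(−1)→ 1647195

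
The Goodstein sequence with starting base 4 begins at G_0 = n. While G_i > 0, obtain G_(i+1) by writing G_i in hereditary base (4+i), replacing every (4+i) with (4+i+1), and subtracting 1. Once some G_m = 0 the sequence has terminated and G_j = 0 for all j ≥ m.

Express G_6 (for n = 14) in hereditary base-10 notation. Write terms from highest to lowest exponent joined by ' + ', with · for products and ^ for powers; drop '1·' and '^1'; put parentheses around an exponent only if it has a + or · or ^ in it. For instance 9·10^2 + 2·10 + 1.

G_0 = 14. HB_4(14) = 3·4 + 2. Bump = 17. G_1 = 16.
G_1 = 16. HB_5(16) = 3·5 + 1. Bump = 19. G_2 = 18.
G_2 = 18. HB_6(18) = 3·6. Bump = 21. G_3 = 20.
G_3 = 20. HB_7(20) = 2·7 + 6. Bump = 22. G_4 = 21.
G_4 = 21. HB_8(21) = 2·8 + 5. Bump = 23. G_5 = 22.
G_5 = 22. HB_9(22) = 2·9 + 4. Bump = 24. G_6 = 23.
G_6 = 23. HB_10(23) = 2·10 + 3. Bump = 25. G_7 = 24.

2·10 + 3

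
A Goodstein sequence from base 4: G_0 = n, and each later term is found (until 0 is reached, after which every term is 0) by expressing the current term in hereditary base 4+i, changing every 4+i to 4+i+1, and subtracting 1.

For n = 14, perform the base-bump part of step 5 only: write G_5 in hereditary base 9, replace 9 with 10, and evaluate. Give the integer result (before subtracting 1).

G_0=14  [base 4] 3·4 + 2  →[4↦5]→  3·5 + 2 = 17  −1 ⇒ G_1=16
G_1=16  [base 5] 3·5 + 1  →[5↦6]→  3·6 + 1 = 19  −1 ⇒ G_2=18
G_2=18  [base 6] 3·6  →[6↦7]→  3·7 = 21  −1 ⇒ G_3=20
G_3=20  [base 7] 2·7 + 6  →[7↦8]→  2·8 + 6 = 22  −1 ⇒ G_4=21
G_4=21  [base 8] 2·8 + 5  →[8↦9]→  2·9 + 5 = 23  −1 ⇒ G_5=22
G_5=22  [base 9] 2·9 + 4  →[9↦10]→  2·10 + 4 = 24  −1 ⇒ G_6=23

24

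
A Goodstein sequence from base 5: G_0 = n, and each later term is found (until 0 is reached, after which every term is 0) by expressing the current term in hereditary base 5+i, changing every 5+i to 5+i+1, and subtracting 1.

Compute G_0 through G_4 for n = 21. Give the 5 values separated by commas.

21, 24, 27, 29, 31

21 —HB5→ 4·5 + 1 —bump→ 4·6 + 1 = 25 —(−1)→ 24
24 —HB6→ 4·6 —bump→ 4·7 = 28 —(−1)→ 27
27 —HB7→ 3·7 + 6 —bump→ 3·8 + 6 = 30 —(−1)→ 29
29 —HB8→ 3·8 + 5 —bump→ 3·9 + 5 = 32 —(−1)→ 31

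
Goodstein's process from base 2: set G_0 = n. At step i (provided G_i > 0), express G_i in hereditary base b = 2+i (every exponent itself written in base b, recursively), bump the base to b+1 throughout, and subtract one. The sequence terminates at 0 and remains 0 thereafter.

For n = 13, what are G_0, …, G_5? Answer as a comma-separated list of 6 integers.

13, 108, 1279, 16092, 280711, 5765998

[0] 13 ≡ 2^(2 + 1) + 2^2 + 1 (base 2). Lift 3: 109. −1: 108.
[1] 108 ≡ 3^(3 + 1) + 3^3 (base 3). Lift 4: 1280. −1: 1279.
[2] 1279 ≡ 4^(4 + 1) + 3·4^3 + 3·4^2 + 3·4 + 3 (base 4). Lift 5: 16093. −1: 16092.
[3] 16092 ≡ 5^(5 + 1) + 3·5^3 + 3·5^2 + 3·5 + 2 (base 5). Lift 6: 280712. −1: 280711.
[4] 280711 ≡ 6^(6 + 1) + 3·6^3 + 3·6^2 + 3·6 + 1 (base 6). Lift 7: 5765999. −1: 5765998.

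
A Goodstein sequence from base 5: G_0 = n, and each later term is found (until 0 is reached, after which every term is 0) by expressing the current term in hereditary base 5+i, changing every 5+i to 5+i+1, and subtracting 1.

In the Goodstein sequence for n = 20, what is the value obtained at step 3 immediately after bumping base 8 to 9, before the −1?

30

step 0: 20 = 4·5; sub 6 for 5: 4·6; = 24; G_1 = 24−1 = 23
step 1: 23 = 3·6 + 5; sub 7 for 6: 3·7 + 5; = 26; G_2 = 26−1 = 25
step 2: 25 = 3·7 + 4; sub 8 for 7: 3·8 + 4; = 28; G_3 = 28−1 = 27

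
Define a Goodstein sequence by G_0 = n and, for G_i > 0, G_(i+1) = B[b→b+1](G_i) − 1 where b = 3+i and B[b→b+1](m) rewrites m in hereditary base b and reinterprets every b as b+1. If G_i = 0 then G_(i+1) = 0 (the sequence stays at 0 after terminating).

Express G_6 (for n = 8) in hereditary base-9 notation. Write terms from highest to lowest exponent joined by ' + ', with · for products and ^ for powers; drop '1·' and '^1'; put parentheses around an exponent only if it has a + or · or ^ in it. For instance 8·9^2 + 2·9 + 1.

base 3: 8 = 2·3 + 2; at 4: 2·4 + 2 = 10; next = 9
base 4: 9 = 2·4 + 1; at 5: 2·5 + 1 = 11; next = 10
base 5: 10 = 2·5; at 6: 2·6 = 12; next = 11
base 6: 11 = 6 + 5; at 7: 7 + 5 = 12; next = 11
base 7: 11 = 7 + 4; at 8: 8 + 4 = 12; next = 11
base 8: 11 = 8 + 3; at 9: 9 + 3 = 12; next = 11
base 9: 11 = 9 + 2; at 10: 10 + 2 = 12; next = 11

9 + 2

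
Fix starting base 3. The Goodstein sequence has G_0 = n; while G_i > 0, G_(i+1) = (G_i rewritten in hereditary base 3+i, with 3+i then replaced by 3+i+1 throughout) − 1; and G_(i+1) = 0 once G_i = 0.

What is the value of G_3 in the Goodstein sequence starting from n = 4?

G_0 = 4. HB_3(4) = 3 + 1. Bump = 5. G_1 = 4.
G_1 = 4. HB_4(4) = 4. Bump = 5. G_2 = 4.
G_2 = 4. HB_5(4) = 4. Bump = 4. G_3 = 3.
G_3 = 3. HB_6(3) = 3. Bump = 3. G_4 = 2.

3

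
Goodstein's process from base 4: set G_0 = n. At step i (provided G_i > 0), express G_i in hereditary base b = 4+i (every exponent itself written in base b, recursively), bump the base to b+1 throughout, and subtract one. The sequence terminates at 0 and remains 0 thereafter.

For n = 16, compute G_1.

(0) 16|_4 = 4^2 ↦ 5^2|_5 = 25 ⇒ 24
(1) 24|_5 = 4·5 + 4 ↦ 4·6 + 4|_6 = 28 ⇒ 27

24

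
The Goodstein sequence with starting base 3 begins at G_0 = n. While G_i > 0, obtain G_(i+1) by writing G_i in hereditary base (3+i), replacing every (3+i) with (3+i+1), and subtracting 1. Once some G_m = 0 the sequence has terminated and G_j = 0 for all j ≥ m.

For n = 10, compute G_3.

27

i=0: 10 = 3^2 + 1 (b=3); 3→4: 4^2 + 1 = 17; 17−1 = 16
i=1: 16 = 4^2 (b=4); 4→5: 5^2 = 25; 25−1 = 24
i=2: 24 = 4·5 + 4 (b=5); 5→6: 4·6 + 4 = 28; 28−1 = 27
i=3: 27 = 4·6 + 3 (b=6); 6→7: 4·7 + 3 = 31; 31−1 = 30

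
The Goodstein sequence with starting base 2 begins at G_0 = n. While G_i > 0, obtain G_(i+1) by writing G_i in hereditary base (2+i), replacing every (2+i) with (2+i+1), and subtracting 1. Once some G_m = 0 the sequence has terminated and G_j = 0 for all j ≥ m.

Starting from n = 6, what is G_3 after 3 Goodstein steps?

step 0: 6 = 2^2 + 2; sub 3 for 2: 3^3 + 3; = 30; G_1 = 30−1 = 29
step 1: 29 = 3^3 + 2; sub 4 for 3: 4^4 + 2; = 258; G_2 = 258−1 = 257
step 2: 257 = 4^4 + 1; sub 5 for 4: 5^5 + 1; = 3126; G_3 = 3126−1 = 3125
step 3: 3125 = 5^5; sub 6 for 5: 6^6; = 46656; G_4 = 46656−1 = 46655

3125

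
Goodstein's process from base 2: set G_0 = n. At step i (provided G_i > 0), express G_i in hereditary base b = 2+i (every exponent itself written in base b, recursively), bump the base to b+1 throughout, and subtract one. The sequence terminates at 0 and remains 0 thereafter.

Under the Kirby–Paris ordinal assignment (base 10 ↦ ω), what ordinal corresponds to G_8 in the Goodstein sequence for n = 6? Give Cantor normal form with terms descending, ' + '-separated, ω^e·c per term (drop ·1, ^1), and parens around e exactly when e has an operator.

ω^5·5 + ω^4·5 + ω^3·5 + ω^2·5 + ω·5 + 1

base 2: 6 = 2^2 + 2; at 3: 3^3 + 3 = 30; next = 29
base 3: 29 = 3^3 + 2; at 4: 4^4 + 2 = 258; next = 257
base 4: 257 = 4^4 + 1; at 5: 5^5 + 1 = 3126; next = 3125
base 5: 3125 = 5^5; at 6: 6^6 = 46656; next = 46655
base 6: 46655 = 5·6^5 + 5·6^4 + 5·6^3 + 5·6^2 + 5·6 + 5; at 7: 5·7^5 + 5·7^4 + 5·7^3 + 5·7^2 + 5·7 + 5 = 98040; next = 98039
base 7: 98039 = 5·7^5 + 5·7^4 + 5·7^3 + 5·7^2 + 5·7 + 4; at 8: 5·8^5 + 5·8^4 + 5·8^3 + 5·8^2 + 5·8 + 4 = 187244; next = 187243
base 8: 187243 = 5·8^5 + 5·8^4 + 5·8^3 + 5·8^2 + 5·8 + 3; at 9: 5·9^5 + 5·9^4 + 5·9^3 + 5·9^2 + 5·9 + 3 = 332148; next = 332147
base 9: 332147 = 5·9^5 + 5·9^4 + 5·9^3 + 5·9^2 + 5·9 + 2; at 10: 5·10^5 + 5·10^4 + 5·10^3 + 5·10^2 + 5·10 + 2 = 555552; next = 555551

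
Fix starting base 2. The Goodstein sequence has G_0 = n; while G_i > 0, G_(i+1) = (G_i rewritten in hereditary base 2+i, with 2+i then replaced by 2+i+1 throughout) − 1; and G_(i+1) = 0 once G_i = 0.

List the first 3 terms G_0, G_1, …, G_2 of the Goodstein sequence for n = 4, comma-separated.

step 0: 4 = 2^2; sub 3 for 2: 3^3; = 27; G_1 = 27−1 = 26
step 1: 26 = 2·3^2 + 2·3 + 2; sub 4 for 3: 2·4^2 + 2·4 + 2; = 42; G_2 = 42−1 = 41

4, 26, 41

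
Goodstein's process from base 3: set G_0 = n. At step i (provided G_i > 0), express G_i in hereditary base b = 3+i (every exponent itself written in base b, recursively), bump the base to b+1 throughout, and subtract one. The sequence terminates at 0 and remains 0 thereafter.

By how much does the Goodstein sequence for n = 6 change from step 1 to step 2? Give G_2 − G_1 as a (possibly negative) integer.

step 0: 6 = 2·3; sub 4 for 3: 2·4; = 8; G_1 = 8−1 = 7
step 1: 7 = 4 + 3; sub 5 for 4: 5 + 3; = 8; G_2 = 8−1 = 7

0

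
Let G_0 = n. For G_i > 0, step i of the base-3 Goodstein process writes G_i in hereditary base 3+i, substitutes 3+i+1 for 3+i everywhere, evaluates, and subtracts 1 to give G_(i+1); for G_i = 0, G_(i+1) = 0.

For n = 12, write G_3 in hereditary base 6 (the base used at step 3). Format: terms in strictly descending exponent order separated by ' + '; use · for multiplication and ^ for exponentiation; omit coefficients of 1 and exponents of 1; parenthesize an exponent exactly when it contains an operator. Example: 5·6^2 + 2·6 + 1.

i=0: 12 = 3^2 + 3 (b=3); 3→4: 4^2 + 4 = 20; 20−1 = 19
i=1: 19 = 4^2 + 3 (b=4); 4→5: 5^2 + 3 = 28; 28−1 = 27
i=2: 27 = 5^2 + 2 (b=5); 5→6: 6^2 + 2 = 38; 38−1 = 37

6^2 + 1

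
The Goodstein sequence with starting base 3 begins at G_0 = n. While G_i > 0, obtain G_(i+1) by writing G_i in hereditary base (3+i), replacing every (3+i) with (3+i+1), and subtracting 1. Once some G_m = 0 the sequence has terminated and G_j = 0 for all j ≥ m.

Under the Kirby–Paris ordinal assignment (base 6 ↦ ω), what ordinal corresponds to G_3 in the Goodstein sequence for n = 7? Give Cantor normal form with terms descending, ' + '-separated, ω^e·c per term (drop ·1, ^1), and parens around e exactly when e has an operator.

ω + 3

7 —HB3→ 2·3 + 1 —bump→ 2·4 + 1 = 9 —(−1)→ 8
8 —HB4→ 2·4 —bump→ 2·5 = 10 —(−1)→ 9
9 —HB5→ 5 + 4 —bump→ 6 + 4 = 10 —(−1)→ 9
9 —HB6→ 6 + 3 —bump→ 7 + 3 = 10 —(−1)→ 9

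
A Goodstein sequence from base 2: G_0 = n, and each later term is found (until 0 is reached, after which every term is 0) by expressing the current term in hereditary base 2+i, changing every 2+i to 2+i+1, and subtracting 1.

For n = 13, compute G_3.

i=0: 13 = 2^(2 + 1) + 2^2 + 1 (b=2); 2→3: 3^(3 + 1) + 3^3 + 1 = 109; 109−1 = 108
i=1: 108 = 3^(3 + 1) + 3^3 (b=3); 3→4: 4^(4 + 1) + 4^4 = 1280; 1280−1 = 1279
i=2: 1279 = 4^(4 + 1) + 3·4^3 + 3·4^2 + 3·4 + 3 (b=4); 4→5: 5^(5 + 1) + 3·5^3 + 3·5^2 + 3·5 + 3 = 16093; 16093−1 = 16092
i=3: 16092 = 5^(5 + 1) + 3·5^3 + 3·5^2 + 3·5 + 2 (b=5); 5→6: 6^(6 + 1) + 3·6^3 + 3·6^2 + 3·6 + 2 = 280712; 280712−1 = 280711

16092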